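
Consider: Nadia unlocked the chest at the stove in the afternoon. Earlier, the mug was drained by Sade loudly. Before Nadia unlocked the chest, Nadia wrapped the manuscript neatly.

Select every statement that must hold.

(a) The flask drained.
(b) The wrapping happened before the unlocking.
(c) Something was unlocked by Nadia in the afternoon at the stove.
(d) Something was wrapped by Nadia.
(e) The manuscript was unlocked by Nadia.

(a) Not entailed — the mug is what drained, not the flask.
(b) Entailed — the narrative places the wrapping before the unlocking.
(c) Entailed — generalizing the patient leaves a sub-description the original still satisfies.
(d) Entailed — dropping 'neatly' and generalizing the patient leaves a sub-description the original still satisfies.
(e) Not entailed — Nadia unlocked the chest, not the manuscript; the manuscript belongs to the wrapping event.

(b), (c), (d)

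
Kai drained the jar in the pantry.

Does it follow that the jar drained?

'Kai drained the jar' is the causative; it entails the inchoative 'the jar drained'.

yes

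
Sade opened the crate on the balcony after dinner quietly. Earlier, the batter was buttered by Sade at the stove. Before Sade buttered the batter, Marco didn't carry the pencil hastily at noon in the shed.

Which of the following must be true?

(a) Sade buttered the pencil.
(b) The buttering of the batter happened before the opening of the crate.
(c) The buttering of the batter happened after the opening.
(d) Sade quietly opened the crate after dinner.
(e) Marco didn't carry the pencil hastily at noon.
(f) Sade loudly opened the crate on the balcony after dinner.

(b), (d)

(a) Not entailed — Sade buttered the batter, not the pencil; the pencil belongs to the carrying event.
(b) Entailed — the narrative places the buttering before the opening.
(c) Not entailed — the narrative places the buttering before the opening, not after.
(d) Entailed — dropping 'on the balcony' leaves a sub-description the original still satisfies.
(e) Not entailed — dropping 'in the shed' under negation is not valid — the original leaves open that Marco carried the pencil some other way.
(f) Not entailed — 'loudly' adds a manner not in (and inconsistent with) the original.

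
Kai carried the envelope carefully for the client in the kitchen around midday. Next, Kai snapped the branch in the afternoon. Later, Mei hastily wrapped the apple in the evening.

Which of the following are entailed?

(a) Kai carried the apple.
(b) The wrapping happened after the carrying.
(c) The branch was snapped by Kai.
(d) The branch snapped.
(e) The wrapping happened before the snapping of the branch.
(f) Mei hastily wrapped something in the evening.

(b), (c), (d), (f)

(a) Not entailed — Kai carried the envelope, not the apple; the apple belongs to the wrapping event.
(b) Entailed — the narrative places the carrying before the wrapping.
(c) Entailed — this follows by dropping conjuncts from the snapping event's description.
(d) Entailed — 'Kai snapped the branch' is causative; it entails the inchoative 'the branch snapped'.
(e) Not entailed — the narrative places the snapping before the wrapping, not after.
(f) Entailed — every conjunct here is already in the original wrapping event.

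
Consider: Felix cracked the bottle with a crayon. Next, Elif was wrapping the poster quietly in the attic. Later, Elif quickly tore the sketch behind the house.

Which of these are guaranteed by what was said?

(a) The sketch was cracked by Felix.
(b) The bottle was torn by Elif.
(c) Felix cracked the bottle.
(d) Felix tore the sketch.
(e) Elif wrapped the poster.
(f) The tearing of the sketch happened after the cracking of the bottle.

(c), (f)

(a) Not entailed — Felix cracked the bottle, not the sketch; the sketch belongs to the tearing event.
(b) Not entailed — Elif tore the sketch, not the bottle; the bottle belongs to the cracking event.
(c) Entailed — dropping 'with a crayon' leaves a sub-description the original still satisfies.
(d) Not entailed — the passage has Elif tearing the sketch, not Felix.
(e) Not entailed — 'was wrapping' is progressive on an accomplishment; it does not entail the completed 'wrapped'.
(f) Entailed — the narrative places the cracking before the tearing.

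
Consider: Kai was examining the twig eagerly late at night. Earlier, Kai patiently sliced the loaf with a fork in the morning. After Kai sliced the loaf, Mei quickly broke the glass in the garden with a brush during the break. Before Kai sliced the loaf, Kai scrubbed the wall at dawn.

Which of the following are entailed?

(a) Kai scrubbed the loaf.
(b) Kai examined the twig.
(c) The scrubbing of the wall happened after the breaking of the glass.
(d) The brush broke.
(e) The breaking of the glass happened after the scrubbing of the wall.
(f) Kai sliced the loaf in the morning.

(b), (e), (f)

(a) Not entailed — Kai scrubbed the wall, not the loaf; the loaf belongs to the slicing event.
(b) Entailed — 'examine' is an activity; 'was examining' entails that some examining happened, so 'examined' holds.
(c) Not entailed — the narrative places the scrubbing before the breaking, not after.
(d) Not entailed — the glass is what broke, not the brush.
(e) Entailed — the narrative places the scrubbing before the breaking.
(f) Entailed — this follows by dropping conjuncts from the slicing event's description.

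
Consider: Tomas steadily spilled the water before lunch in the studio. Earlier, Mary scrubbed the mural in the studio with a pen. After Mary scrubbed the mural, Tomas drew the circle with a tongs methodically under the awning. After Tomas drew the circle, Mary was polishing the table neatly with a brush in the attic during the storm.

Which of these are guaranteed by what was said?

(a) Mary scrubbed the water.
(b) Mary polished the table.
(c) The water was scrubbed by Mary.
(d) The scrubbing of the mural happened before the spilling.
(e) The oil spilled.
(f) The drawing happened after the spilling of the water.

(b), (d)

(a) Not entailed — Mary scrubbed the mural, not the water; the water belongs to the spilling event.
(b) Entailed — 'polish' is an activity; 'was polishing' entails that some polishing happened, so 'polished' holds.
(c) Not entailed — Mary scrubbed the mural, not the water; the water belongs to the spilling event.
(d) Entailed — the narrative places the scrubbing before the spilling.
(e) Not entailed — the water is what spilled, not the oil.
(f) Not entailed — the narrative doesn't order the spilling relative to the drawing.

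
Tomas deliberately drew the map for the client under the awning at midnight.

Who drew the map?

Tomas

'Tomas' marks the agent of the drawing event.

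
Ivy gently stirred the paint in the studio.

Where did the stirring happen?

'in the studio' marks the location of the stirring event.

in the studio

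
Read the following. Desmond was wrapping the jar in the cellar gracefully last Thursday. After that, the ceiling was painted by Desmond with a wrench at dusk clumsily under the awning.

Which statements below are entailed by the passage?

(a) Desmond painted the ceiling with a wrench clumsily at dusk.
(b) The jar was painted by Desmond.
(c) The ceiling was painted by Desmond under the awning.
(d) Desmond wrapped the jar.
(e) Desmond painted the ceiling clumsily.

(a), (c), (e)

(a) Entailed — the original entails any weakening of itself; this just drops 'under the awning'.
(b) Not entailed — Desmond painted the ceiling, not the jar; the jar belongs to the wrapping event.
(c) Entailed — this follows by dropping conjuncts from the painting event's description.
(d) Not entailed — 'was wrapping' is progressive on an accomplishment; it does not entail the completed 'wrapped'.
(e) Entailed — the original entails any weakening of itself; this just drops 'under the awning', 'at dusk', 'with a wrench'.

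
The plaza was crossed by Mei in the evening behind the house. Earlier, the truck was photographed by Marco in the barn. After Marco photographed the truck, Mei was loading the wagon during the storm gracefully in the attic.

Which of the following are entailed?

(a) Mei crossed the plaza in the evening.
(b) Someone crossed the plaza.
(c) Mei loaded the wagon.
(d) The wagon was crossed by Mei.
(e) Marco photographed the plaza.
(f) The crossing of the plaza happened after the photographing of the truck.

(a) Entailed — the original entails any weakening of itself; this just drops 'behind the house'.
(b) Entailed — the original entails any weakening of itself; this just drops 'in the evening', 'behind the house' and generalizes the agent.
(c) Not entailed — 'was loading' is progressive on an accomplishment; it does not entail the completed 'loaded'.
(d) Not entailed — Mei crossed the plaza, not the wagon; the wagon belongs to the loading event.
(e) Not entailed — Marco photographed the truck, not the plaza; the plaza belongs to the crossing event.
(f) Entailed — the narrative places the photographing before the crossing.

(a), (b), (f)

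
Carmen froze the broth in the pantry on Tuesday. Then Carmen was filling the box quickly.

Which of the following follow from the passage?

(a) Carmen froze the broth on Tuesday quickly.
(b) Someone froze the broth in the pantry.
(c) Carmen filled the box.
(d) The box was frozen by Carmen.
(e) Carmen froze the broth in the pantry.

(b), (e)

(a) Not entailed — 'quickly' adds information not in the original event.
(b) Entailed — dropping 'on Tuesday' and generalizing the agent leaves a sub-description the original still satisfies.
(c) Not entailed — 'was filling' is progressive on an accomplishment; it does not entail the completed 'filled'.
(d) Not entailed — Carmen froze the broth, not the box; the box belongs to the filling event.
(e) Entailed — this follows by dropping conjuncts from the freezing event's description.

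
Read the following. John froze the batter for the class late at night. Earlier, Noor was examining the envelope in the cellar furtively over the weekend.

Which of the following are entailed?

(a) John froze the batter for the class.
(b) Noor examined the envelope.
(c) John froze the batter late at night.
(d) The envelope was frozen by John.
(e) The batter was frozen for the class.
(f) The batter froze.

(a), (b), (c), (e), (f)

(a) Entailed — dropping 'late at night' leaves a sub-description the original still satisfies.
(b) Entailed — 'examine' is an activity; 'was examining' entails that some examining happened, so 'examined' holds.
(c) Entailed — every conjunct here is already in the original freezing event.
(d) Not entailed — John froze the batter, not the envelope; the envelope belongs to the examining event.
(e) Entailed — this follows by dropping conjuncts from the freezing event's description.
(f) Entailed — 'John froze the batter' is causative; it entails the inchoative 'the batter froze'.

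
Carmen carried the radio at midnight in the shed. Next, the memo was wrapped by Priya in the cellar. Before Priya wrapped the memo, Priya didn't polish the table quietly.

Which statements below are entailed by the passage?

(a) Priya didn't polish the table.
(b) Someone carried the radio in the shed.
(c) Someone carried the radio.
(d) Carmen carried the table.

(a) Not entailed — dropping 'quietly' under negation is not valid — the original leaves open that Priya polished the table some other way.
(b) Entailed — dropping 'at midnight' and generalizing the agent leaves a sub-description the original still satisfies.
(c) Entailed — the original entails any weakening of itself; this just drops 'in the shed', 'at midnight' and generalizes the agent.
(d) Not entailed — Carmen carried the radio, not the table; the table belongs to the polishing event.

(b), (c)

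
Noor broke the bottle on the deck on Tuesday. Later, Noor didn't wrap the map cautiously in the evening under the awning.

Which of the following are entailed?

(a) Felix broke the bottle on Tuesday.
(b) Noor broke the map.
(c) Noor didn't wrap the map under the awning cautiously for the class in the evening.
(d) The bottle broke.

(a) Not entailed — the passage has Noor breaking the bottle, not Felix.
(b) Not entailed — Noor broke the bottle, not the map; the map belongs to the wrapping event.
(c) Entailed — under negation, adding a further restriction is entailed: if no such wrapping event occurred, none occurred for the class either.
(d) Entailed — 'Noor broke the bottle' is causative; it entails the inchoative 'the bottle broke'.

(c), (d)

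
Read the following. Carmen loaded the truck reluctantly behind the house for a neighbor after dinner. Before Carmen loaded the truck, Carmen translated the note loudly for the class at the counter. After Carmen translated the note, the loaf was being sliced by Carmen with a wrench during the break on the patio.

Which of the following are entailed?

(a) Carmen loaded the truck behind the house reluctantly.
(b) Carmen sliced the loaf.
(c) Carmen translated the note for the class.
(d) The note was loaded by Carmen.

(a), (c)

(a) Entailed — the original entails any weakening of itself; this just drops 'after dinner', 'for a neighbor'.
(b) Not entailed — 'was slicing' is progressive on an accomplishment; it does not entail the completed 'sliced'.
(c) Entailed — every conjunct here is already in the original translating event.
(d) Not entailed — Carmen loaded the truck, not the note; the note belongs to the translating event.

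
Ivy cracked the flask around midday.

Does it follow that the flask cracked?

yes

'Ivy cracked the flask' is the causative; it entails the inchoative 'the flask cracked'.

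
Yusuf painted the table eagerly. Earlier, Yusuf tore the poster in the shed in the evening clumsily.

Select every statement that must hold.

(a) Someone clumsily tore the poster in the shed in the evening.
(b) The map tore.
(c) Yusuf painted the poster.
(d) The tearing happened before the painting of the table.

(a), (d)

(a) Entailed — the original entails any weakening of itself; this just generalizes the agent.
(b) Not entailed — the poster is what tore, not the map.
(c) Not entailed — Yusuf painted the table, not the poster; the poster belongs to the tearing event.
(d) Entailed — the narrative places the tearing before the painting.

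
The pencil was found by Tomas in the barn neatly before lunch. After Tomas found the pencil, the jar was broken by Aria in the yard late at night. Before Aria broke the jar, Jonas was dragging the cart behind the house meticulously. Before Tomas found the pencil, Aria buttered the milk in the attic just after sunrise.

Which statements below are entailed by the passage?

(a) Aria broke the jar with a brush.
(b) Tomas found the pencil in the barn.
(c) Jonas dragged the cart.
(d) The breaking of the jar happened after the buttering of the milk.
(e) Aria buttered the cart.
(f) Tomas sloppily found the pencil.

(b), (c), (d)

(a) Not entailed — 'with a brush' adds information not in the original event.
(b) Entailed — the original entails any weakening of itself; this just drops 'before lunch', 'neatly'.
(c) Entailed — 'drag' is an activity; 'was dragging' entails that some dragging happened, so 'dragged' holds.
(d) Entailed — the narrative places the buttering before the breaking.
(e) Not entailed — Aria buttered the milk, not the cart; the cart belongs to the dragging event.
(f) Not entailed — 'sloppily' adds a manner not in (and inconsistent with) the original.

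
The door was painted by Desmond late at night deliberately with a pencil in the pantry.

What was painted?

'the door' marks the patient of the painting event.

the door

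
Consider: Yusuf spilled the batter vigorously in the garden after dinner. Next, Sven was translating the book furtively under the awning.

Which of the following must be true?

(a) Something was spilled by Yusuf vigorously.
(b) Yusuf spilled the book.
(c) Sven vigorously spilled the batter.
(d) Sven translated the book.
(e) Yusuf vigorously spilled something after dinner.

(a), (e)

(a) Entailed — the original entails any weakening of itself; this just drops 'in the garden', 'after dinner' and generalizes the patient.
(b) Not entailed — Yusuf spilled the batter, not the book; the book belongs to the translating event.
(c) Not entailed — the passage has Yusuf spilling the batter, not Sven.
(d) Not entailed — 'was translating' is progressive on an accomplishment; it does not entail the completed 'translated'.
(e) Entailed — this follows by dropping conjuncts from the spilling event's description.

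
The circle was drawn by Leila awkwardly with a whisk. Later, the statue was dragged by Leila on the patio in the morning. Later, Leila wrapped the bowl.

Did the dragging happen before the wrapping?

yes

The narrative orders the dragging before the wrapping.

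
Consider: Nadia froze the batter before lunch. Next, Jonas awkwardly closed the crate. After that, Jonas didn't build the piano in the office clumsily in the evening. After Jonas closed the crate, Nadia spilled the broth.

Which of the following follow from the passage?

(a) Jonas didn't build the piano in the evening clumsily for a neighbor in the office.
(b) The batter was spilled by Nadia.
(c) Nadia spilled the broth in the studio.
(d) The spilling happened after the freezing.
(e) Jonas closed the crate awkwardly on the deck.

(a), (d)

(a) Entailed — under negation, adding a further restriction is entailed: if no such building event occurred, none occurred for a neighbor either.
(b) Not entailed — Nadia spilled the broth, not the batter; the batter belongs to the freezing event.
(c) Not entailed — 'in the studio' adds information not in the original event.
(d) Entailed — the narrative places the freezing before the spilling.
(e) Not entailed — 'on the deck' adds information not in the original event.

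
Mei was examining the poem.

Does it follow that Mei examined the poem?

yes

'examine' is atelic; if Mei was examining the poem, then Mei examined the poem (for some time).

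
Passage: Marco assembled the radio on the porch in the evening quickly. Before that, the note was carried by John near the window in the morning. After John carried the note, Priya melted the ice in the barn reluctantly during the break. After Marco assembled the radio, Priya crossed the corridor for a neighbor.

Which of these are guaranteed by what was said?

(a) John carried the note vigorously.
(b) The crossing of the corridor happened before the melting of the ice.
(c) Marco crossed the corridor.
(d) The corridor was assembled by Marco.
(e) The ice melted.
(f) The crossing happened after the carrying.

(a) Not entailed — 'vigorously' adds information not in the original event.
(b) Not entailed — the narrative doesn't order the crossing relative to the melting.
(c) Not entailed — the passage has Priya crossing the corridor, not Marco.
(d) Not entailed — Marco assembled the radio, not the corridor; the corridor belongs to the crossing event.
(e) Entailed — 'Priya melted the ice' is causative; it entails the inchoative 'the ice melted'.
(f) Entailed — the narrative places the carrying before the crossing.

(e), (f)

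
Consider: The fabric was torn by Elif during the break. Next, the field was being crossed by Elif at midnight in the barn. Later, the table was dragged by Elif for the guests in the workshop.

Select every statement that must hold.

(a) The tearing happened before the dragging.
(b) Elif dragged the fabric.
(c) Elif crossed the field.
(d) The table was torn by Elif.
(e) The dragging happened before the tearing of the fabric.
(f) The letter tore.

(a)

(a) Entailed — the narrative places the tearing before the dragging.
(b) Not entailed — Elif dragged the table, not the fabric; the fabric belongs to the tearing event.
(c) Not entailed — 'was crossing' is progressive on an accomplishment; it does not entail the completed 'crossed'.
(d) Not entailed — Elif tore the fabric, not the table; the table belongs to the dragging event.
(e) Not entailed — the narrative places the tearing before the dragging, not after.
(f) Not entailed — the fabric is what tore, not the letter.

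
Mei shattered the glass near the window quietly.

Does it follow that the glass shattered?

'Mei shattered the glass' is the causative; it entails the inchoative 'the glass shattered'.

yes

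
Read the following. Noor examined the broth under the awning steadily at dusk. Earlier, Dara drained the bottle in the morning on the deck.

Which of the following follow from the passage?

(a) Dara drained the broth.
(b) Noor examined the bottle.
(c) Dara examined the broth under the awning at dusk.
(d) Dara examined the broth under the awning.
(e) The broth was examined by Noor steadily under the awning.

(a) Not entailed — Dara drained the bottle, not the broth; the broth belongs to the examining event.
(b) Not entailed — Noor examined the broth, not the bottle; the bottle belongs to the draining event.
(c) Not entailed — the passage has Noor examining the broth, not Dara.
(d) Not entailed — the passage has Noor examining the broth, not Dara.
(e) Entailed — this follows by dropping conjuncts from the examining event's description.

(e)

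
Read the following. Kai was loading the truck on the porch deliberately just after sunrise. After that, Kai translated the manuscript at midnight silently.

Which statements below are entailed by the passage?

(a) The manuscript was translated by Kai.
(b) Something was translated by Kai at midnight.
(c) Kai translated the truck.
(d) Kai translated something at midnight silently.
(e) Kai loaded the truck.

(a), (b), (d)

(a) Entailed — dropping 'silently', 'at midnight' leaves a sub-description the original still satisfies.
(b) Entailed — dropping 'silently' and generalizing the patient leaves a sub-description the original still satisfies.
(c) Not entailed — Kai translated the manuscript, not the truck; the truck belongs to the loading event.
(d) Entailed — generalizing the patient leaves a sub-description the original still satisfies.
(e) Not entailed — 'was loading' is progressive on an accomplishment; it does not entail the completed 'loaded'.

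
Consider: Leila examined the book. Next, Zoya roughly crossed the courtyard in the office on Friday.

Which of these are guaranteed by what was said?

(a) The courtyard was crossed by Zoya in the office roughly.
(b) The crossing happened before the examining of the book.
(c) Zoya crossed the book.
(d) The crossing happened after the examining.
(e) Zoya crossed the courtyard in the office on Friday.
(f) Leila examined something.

(a) Entailed — this follows by dropping conjuncts from the crossing event's description.
(b) Not entailed — the narrative places the examining before the crossing, not after.
(c) Not entailed — Zoya crossed the courtyard, not the book; the book belongs to the examining event.
(d) Entailed — the narrative places the examining before the crossing.
(e) Entailed — this follows by dropping conjuncts from the crossing event's description.
(f) Entailed — generalizing the patient leaves a sub-description the original still satisfies.

(a), (d), (e), (f)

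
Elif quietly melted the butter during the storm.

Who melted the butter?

'Elif' marks the agent of the melting event.

Elif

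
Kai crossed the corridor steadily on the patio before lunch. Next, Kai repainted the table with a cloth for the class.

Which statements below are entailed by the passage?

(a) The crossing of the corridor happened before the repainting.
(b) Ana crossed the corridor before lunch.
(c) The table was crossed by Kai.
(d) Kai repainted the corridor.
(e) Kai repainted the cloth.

(a)

(a) Entailed — the narrative places the crossing before the repainting.
(b) Not entailed — the passage has Kai crossing the corridor, not Ana.
(c) Not entailed — Kai crossed the corridor, not the table; the table belongs to the repainting event.
(d) Not entailed — Kai repainted the table, not the corridor; the corridor belongs to the crossing event.
(e) Not entailed — the cloth is the instrument, not what was repainted.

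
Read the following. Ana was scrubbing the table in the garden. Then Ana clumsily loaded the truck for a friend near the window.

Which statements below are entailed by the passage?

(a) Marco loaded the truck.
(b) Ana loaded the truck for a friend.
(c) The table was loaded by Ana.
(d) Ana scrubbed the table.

(a) Not entailed — the passage has Ana loading the truck, not Marco.
(b) Entailed — every conjunct here is already in the original loading event.
(c) Not entailed — Ana loaded the truck, not the table; the table belongs to the scrubbing event.
(d) Entailed — 'scrub' is an activity; 'was scrubbing' entails that some scrubbing happened, so 'scrubbed' holds.

(b), (d)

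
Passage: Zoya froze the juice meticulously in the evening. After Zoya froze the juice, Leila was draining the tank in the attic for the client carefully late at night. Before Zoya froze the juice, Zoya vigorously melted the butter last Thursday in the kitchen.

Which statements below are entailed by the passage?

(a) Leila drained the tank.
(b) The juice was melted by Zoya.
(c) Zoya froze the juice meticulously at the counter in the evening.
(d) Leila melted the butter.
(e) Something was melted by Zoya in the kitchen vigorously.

(e)

(a) Not entailed — 'was draining' is progressive on an accomplishment; it does not entail the completed 'drained'.
(b) Not entailed — Zoya melted the butter, not the juice; the juice belongs to the freezing event.
(c) Not entailed — 'at the counter' adds information not in the original event.
(d) Not entailed — the passage has Zoya melting the butter, not Leila.
(e) Entailed — the original entails any weakening of itself; this just drops 'last Thursday' and generalizes the patient.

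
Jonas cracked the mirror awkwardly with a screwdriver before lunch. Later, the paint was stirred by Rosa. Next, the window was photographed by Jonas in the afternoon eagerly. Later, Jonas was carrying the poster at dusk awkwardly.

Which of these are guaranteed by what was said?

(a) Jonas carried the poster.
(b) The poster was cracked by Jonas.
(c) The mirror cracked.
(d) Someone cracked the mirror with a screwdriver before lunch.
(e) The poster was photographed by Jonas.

(a) Entailed — 'carry' is an activity; 'was carrying' entails that some carrying happened, so 'carried' holds.
(b) Not entailed — Jonas cracked the mirror, not the poster; the poster belongs to the carrying event.
(c) Entailed — 'Jonas cracked the mirror' is causative; it entails the inchoative 'the mirror cracked'.
(d) Entailed — this follows by dropping conjuncts from the cracking event's description.
(e) Not entailed — Jonas photographed the window, not the poster; the poster belongs to the carrying event.

(a), (c), (d)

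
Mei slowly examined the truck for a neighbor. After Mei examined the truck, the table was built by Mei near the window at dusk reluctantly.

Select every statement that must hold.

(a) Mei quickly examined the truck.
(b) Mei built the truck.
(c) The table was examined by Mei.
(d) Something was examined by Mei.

(d)

(a) Not entailed — 'quickly' adds a manner not in (and inconsistent with) the original.
(b) Not entailed — Mei built the table, not the truck; the truck belongs to the examining event.
(c) Not entailed — Mei examined the truck, not the table; the table belongs to the building event.
(d) Entailed — every conjunct here is already in the original examining event.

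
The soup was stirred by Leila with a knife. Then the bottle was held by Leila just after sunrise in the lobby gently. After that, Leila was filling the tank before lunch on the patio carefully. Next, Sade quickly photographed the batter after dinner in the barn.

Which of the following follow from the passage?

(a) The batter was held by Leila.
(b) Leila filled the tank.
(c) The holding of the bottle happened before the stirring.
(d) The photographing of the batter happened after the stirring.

(a) Not entailed — Leila held the bottle, not the batter; the batter belongs to the photographing event.
(b) Not entailed — 'was filling' is progressive on an accomplishment; it does not entail the completed 'filled'.
(c) Not entailed — the narrative places the stirring before the holding, not after.
(d) Entailed — the narrative places the stirring before the photographing.

(d)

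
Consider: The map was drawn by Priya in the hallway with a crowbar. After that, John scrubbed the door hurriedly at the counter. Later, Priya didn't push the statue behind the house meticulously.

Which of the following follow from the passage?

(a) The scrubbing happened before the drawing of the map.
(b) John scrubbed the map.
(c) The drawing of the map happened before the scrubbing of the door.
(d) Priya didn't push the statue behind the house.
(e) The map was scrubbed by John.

(a) Not entailed — the narrative places the drawing before the scrubbing, not after.
(b) Not entailed — John scrubbed the door, not the map; the map belongs to the drawing event.
(c) Entailed — the narrative places the drawing before the scrubbing.
(d) Not entailed — dropping 'meticulously' under negation is not valid — the original leaves open that Priya pushed the statue some other way.
(e) Not entailed — John scrubbed the door, not the map; the map belongs to the drawing event.

(c)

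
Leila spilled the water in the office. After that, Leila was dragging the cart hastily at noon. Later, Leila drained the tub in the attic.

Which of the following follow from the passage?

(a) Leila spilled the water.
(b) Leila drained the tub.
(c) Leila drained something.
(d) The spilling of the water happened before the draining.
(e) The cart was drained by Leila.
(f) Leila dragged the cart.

(a) Entailed — every conjunct here is already in the original spilling event.
(b) Entailed — every conjunct here is already in the original draining event.
(c) Entailed — dropping 'in the attic' and generalizing the patient leaves a sub-description the original still satisfies.
(d) Entailed — the narrative places the spilling before the draining.
(e) Not entailed — Leila drained the tub, not the cart; the cart belongs to the dragging event.
(f) Entailed — 'drag' is an activity; 'was dragging' entails that some dragging happened, so 'dragged' holds.

(a), (b), (c), (d), (f)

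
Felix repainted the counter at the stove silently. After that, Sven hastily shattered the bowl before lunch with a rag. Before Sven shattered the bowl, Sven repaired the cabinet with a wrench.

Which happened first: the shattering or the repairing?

The connectives place the repairing before the shattering.

the repairing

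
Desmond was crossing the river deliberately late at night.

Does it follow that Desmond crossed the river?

'was crossing' is progressive; for an accomplishment like 'cross the river', it doesn't entail completion.

no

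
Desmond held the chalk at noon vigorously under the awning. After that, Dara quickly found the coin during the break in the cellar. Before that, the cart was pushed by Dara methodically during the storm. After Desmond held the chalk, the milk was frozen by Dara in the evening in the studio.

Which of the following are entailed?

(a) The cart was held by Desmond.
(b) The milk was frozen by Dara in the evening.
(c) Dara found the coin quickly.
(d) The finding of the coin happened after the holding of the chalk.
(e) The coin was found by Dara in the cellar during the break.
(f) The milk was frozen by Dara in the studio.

(a) Not entailed — Desmond held the chalk, not the cart; the cart belongs to the pushing event.
(b) Entailed — every conjunct here is already in the original freezing event.
(c) Entailed — every conjunct here is already in the original finding event.
(d) Entailed — the narrative places the holding before the finding.
(e) Entailed — dropping 'quickly' leaves a sub-description the original still satisfies.
(f) Entailed — dropping 'in the evening' leaves a sub-description the original still satisfies.

(b), (c), (d), (e), (f)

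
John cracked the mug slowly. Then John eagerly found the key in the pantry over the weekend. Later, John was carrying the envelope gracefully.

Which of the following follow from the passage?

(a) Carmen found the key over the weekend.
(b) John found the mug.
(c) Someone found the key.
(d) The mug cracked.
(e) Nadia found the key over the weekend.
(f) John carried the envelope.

(c), (d), (f)

(a) Not entailed — the passage has John finding the key, not Carmen.
(b) Not entailed — John found the key, not the mug; the mug belongs to the cracking event.
(c) Entailed — this follows by dropping conjuncts from the finding event's description.
(d) Entailed — 'John cracked the mug' is causative; it entails the inchoative 'the mug cracked'.
(e) Not entailed — the passage has John finding the key, not Nadia.
(f) Entailed — 'carry' is an activity; 'was carrying' entails that some carrying happened, so 'carried' holds.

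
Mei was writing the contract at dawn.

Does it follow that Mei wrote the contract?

no

'was writing' is progressive; for an accomplishment like 'write the contract', it doesn't entail completion.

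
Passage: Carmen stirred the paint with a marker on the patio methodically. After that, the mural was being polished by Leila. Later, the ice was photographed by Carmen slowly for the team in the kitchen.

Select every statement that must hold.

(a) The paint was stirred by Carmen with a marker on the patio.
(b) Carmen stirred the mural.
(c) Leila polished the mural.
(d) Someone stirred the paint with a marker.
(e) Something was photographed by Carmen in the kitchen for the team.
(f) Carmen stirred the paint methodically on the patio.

(a) Entailed — dropping 'methodically' leaves a sub-description the original still satisfies.
(b) Not entailed — Carmen stirred the paint, not the mural; the mural belongs to the polishing event.
(c) Entailed — 'polish' is an activity; 'was polishing' entails that some polishing happened, so 'polished' holds.
(d) Entailed — the original entails any weakening of itself; this just drops 'methodically', 'on the patio' and generalizes the agent.
(e) Entailed — this follows by dropping conjuncts from the photographing event's description.
(f) Entailed — every conjunct here is already in the original stirring event.

(a), (c), (d), (e), (f)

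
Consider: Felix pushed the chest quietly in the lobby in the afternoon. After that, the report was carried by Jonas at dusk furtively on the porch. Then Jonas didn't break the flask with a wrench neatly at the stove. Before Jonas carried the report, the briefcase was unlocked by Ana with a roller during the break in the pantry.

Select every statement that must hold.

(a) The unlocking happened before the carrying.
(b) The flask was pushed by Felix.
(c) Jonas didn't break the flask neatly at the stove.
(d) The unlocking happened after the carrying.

(a)

(a) Entailed — the narrative places the unlocking before the carrying.
(b) Not entailed — Felix pushed the chest, not the flask; the flask belongs to the breaking event.
(c) Not entailed — dropping 'with a wrench' under negation is not valid — the original leaves open that Jonas broke the flask some other way.
(d) Not entailed — the narrative places the unlocking before the carrying, not after.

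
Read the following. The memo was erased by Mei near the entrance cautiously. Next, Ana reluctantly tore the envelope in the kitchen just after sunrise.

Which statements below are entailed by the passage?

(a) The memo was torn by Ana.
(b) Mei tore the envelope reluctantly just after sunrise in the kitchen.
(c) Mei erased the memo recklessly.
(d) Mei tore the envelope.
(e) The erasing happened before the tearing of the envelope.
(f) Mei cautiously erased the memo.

(a) Not entailed — Ana tore the envelope, not the memo; the memo belongs to the erasing event.
(b) Not entailed — the passage has Ana tearing the envelope, not Mei.
(c) Not entailed — 'recklessly' adds a manner not in (and inconsistent with) the original.
(d) Not entailed — the passage has Ana tearing the envelope, not Mei.
(e) Entailed — the narrative places the erasing before the tearing.
(f) Entailed — this follows by dropping conjuncts from the erasing event's description.

(e), (f)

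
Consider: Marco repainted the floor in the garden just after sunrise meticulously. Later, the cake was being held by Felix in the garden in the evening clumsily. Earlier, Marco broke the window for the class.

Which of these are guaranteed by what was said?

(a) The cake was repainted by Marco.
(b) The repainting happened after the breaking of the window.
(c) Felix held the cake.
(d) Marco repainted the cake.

(a) Not entailed — Marco repainted the floor, not the cake; the cake belongs to the holding event.
(b) Not entailed — the narrative doesn't order the breaking relative to the repainting.
(c) Entailed — 'hold' is an activity; 'was holding' entails that some holding happened, so 'held' holds.
(d) Not entailed — Marco repainted the floor, not the cake; the cake belongs to the holding event.

(c)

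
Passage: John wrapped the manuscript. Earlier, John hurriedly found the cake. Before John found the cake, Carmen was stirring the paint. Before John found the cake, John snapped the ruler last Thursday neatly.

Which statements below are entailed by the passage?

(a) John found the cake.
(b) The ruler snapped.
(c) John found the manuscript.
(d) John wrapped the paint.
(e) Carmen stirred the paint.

(a), (b), (e)

(a) Entailed — every conjunct here is already in the original finding event.
(b) Entailed — 'John snapped the ruler' is causative; it entails the inchoative 'the ruler snapped'.
(c) Not entailed — John found the cake, not the manuscript; the manuscript belongs to the wrapping event.
(d) Not entailed — John wrapped the manuscript, not the paint; the paint belongs to the stirring event.
(e) Entailed — 'stir' is an activity; 'was stirring' entails that some stirring happened, so 'stirred' holds.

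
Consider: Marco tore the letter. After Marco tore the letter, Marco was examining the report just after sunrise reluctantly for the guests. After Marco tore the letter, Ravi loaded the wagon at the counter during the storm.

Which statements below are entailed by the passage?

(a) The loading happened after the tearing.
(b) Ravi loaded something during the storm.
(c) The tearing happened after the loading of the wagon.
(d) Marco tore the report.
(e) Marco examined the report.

(a), (b), (e)

(a) Entailed — the narrative places the tearing before the loading.
(b) Entailed — dropping 'at the counter' and generalizing the patient leaves a sub-description the original still satisfies.
(c) Not entailed — the narrative places the tearing before the loading, not after.
(d) Not entailed — Marco tore the letter, not the report; the report belongs to the examining event.
(e) Entailed — 'examine' is an activity; 'was examining' entails that some examining happened, so 'examined' holds.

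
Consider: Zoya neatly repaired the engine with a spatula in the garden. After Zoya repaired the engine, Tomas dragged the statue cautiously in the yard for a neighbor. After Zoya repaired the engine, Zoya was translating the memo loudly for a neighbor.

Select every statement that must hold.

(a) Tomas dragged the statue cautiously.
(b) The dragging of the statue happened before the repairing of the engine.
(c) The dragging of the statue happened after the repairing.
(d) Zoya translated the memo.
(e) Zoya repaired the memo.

(a) Entailed — dropping 'in the yard', 'for a neighbor' leaves a sub-description the original still satisfies.
(b) Not entailed — the narrative places the repairing before the dragging, not after.
(c) Entailed — the narrative places the repairing before the dragging.
(d) Not entailed — 'was translating' is progressive on an accomplishment; it does not entail the completed 'translated'.
(e) Not entailed — Zoya repaired the engine, not the memo; the memo belongs to the translating event.

(a), (c)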